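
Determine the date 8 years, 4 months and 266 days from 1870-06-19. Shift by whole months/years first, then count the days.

July 12, 1879

Counting forward 8 years, 4 months and 266 days from June 19, 1870: first the month/year part, then the days.
+8 years → 1878; month 6 + 4 = 10 → October 1878.
Day 19 is valid in October, giving October 19, 1878.
Now add 266 days from October 19, 1878.
October has 31 days, so 31 − 19 = 12 days remain after October 19, 1878; 266 − 12 = 254 left.
November 1878 has 30 days: 254 − 30 = 224 left.
December 1878 has 31 days: 224 − 31 = 193 left.
January 1879 has 31 days: 193 − 31 = 162 left.
February 1879 has 28 days (1879 is not a leap year): 162 − 28 = 134 left.
March 1879 has 31 days: 134 − 31 = 103 left.
April 1879 has 30 days: 103 − 30 = 73 left.
May 1879 has 31 days: 73 − 31 = 42 left.
June 1879 has 30 days: 42 − 30 = 12 left.
12 days into July 1879 → July 12, 1879.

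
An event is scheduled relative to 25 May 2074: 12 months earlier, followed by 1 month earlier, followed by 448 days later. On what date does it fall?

Subtracting 12 months from May 25, 2074:
month 5 − 12 = -7, which is month 5 of year 2073 → May 2073.
Day 25 is valid in May, giving May 25, 2073.
Going back 1 month from May 25, 2073:
month 5 − 1 = 4 → April 2073.
Day 25 is valid in April, giving April 25, 2073.
Adding 448 days from April 25, 2073:
April has 30 days, so 30 − 25 = 5 days remain after April 25, 2073; 448 − 5 = 443 left.
May 2073 has 31 days: 443 − 31 = 412 left.
June 2073 has 30 days: 412 − 30 = 382 left.
July 2073 has 31 days: 382 − 31 = 351 left.
August 2073 has 31 days: 351 − 31 = 320 left.
September 2073 has 30 days: 320 − 30 = 290 left.
October 2073 has 31 days: 290 − 31 = 259 left.
November 2073 has 30 days: 259 − 30 = 229 left.
December 2073 has 31 days: 229 − 31 = 198 left.
January 2074 has 31 days: 198 − 31 = 167 left.
February 2074 has 28 days (2074 is not a leap year): 167 − 28 = 139 left.
March 2074 has 31 days: 139 − 31 = 108 left.
April 2074 has 30 days: 108 − 30 = 78 left.
May 2074 has 31 days: 78 − 31 = 47 left.
June 2074 has 30 days: 47 − 30 = 17 left.
17 days into July 2074 → July 17, 2074.

July 17, 2074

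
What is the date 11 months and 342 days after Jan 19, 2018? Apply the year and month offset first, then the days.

Adding 11 months and 342 days from January 19, 2018: first the month/year part, then the days.
month 1 + 11 = 12 → December 2018.
Day 19 is valid in December, giving December 19, 2018.
Now add 342 days from December 19, 2018.
December has 31 days, so 31 − 19 = 12 days remain after December 19, 2018; 342 − 12 = 330 left.
January 2019 has 31 days: 330 − 31 = 299 left.
February 2019 has 28 days (2019 is not a leap year): 299 − 28 = 271 left.
March 2019 has 31 days: 271 − 31 = 240 left.
April 2019 has 30 days: 240 − 30 = 210 left.
May 2019 has 31 days: 210 − 31 = 179 left.
June 2019 has 30 days: 179 − 30 = 149 left.
July 2019 has 31 days: 149 − 31 = 118 left.
August 2019 has 31 days: 118 − 31 = 87 left.
September 2019 has 30 days: 87 − 30 = 57 left.
October 2019 has 31 days: 57 − 31 = 26 left.
26 days into November 2019 → November 26, 2019.

November 26, 2019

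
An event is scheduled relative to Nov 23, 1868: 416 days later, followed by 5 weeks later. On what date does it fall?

February 17, 1870

Adding 416 days from November 23, 1868:
November has 30 days, so 30 − 23 = 7 days remain after November 23, 1868; 416 − 7 = 409 left.
December 1868 has 31 days: 409 − 31 = 378 left.
January 1869 has 31 days: 378 − 31 = 347 left.
February 1869 has 28 days (1869 is not a leap year): 347 − 28 = 319 left.
March 1869 has 31 days: 319 − 31 = 288 left.
April 1869 has 30 days: 288 − 30 = 258 left.
May 1869 has 31 days: 258 − 31 = 227 left.
June 1869 has 30 days: 227 − 30 = 197 left.
July 1869 has 31 days: 197 − 31 = 166 left.
August 1869 has 31 days: 166 − 31 = 135 left.
September 1869 has 30 days: 135 − 30 = 105 left.
October 1869 has 31 days: 105 − 31 = 74 left.
November 1869 has 30 days: 74 − 30 = 44 left.
December 1869 has 31 days: 44 − 31 = 13 left.
13 days into January 1870 → January 13, 1870.
Adding 5 weeks (= 35 days) from January 13, 1870:
January has 31 days, so 31 − 13 = 18 days remain after January 13, 1870; 35 − 18 = 17 left.
17 days into February 1870 → February 17, 1870.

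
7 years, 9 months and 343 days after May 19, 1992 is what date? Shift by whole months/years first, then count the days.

January 27, 2001

Adding 7 years, 9 months and 343 days from May 19, 1992: first the month/year part, then the days.
+7 years → 1999; month 5 + 9 = 14, which is month 2 of year 2000 → February 2000.
Day 19 is valid in February, giving February 19, 2000.
Now add 343 days from February 19, 2000.
February has 29 days, so 29 − 19 = 10 days remain after February 19, 2000; 343 − 10 = 333 left.
March 2000 has 31 days: 333 − 31 = 302 left.
April 2000 has 30 days: 302 − 30 = 272 left.
May 2000 has 31 days: 272 − 31 = 241 left.
June 2000 has 30 days: 241 − 30 = 211 left.
July 2000 has 31 days: 211 − 31 = 180 left.
August 2000 has 31 days: 180 − 31 = 149 left.
September 2000 has 30 days: 149 − 30 = 119 left.
October 2000 has 31 days: 119 − 31 = 88 left.
November 2000 has 30 days: 88 − 30 = 58 left.
December 2000 has 31 days: 58 − 31 = 27 left.
27 days into January 2001 → January 27, 2001.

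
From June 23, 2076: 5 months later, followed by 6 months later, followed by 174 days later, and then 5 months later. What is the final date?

Advancing 5 months from June 23, 2076:
month 6 + 5 = 11 → November 2076.
Day 23 is valid in November, giving November 23, 2076.
Advancing 6 months from November 23, 2076:
month 11 + 6 = 17, which is month 5 of year 2077 → May 2077.
Day 23 is valid in May, giving May 23, 2077.
Adding 174 days from May 23, 2077:
May has 31 days, so 31 − 23 = 8 days remain after May 23, 2077; 174 − 8 = 166 left.
June 2077 has 30 days: 166 − 30 = 136 left.
July 2077 has 31 days: 136 − 31 = 105 left.
August 2077 has 31 days: 105 − 31 = 74 left.
September 2077 has 30 days: 74 − 30 = 44 left.
October 2077 has 31 days: 44 − 31 = 13 left.
13 days into November 2077 → November 13, 2077.
Advancing 5 months from November 13, 2077:
month 11 + 5 = 16, which is month 4 of year 2078 → April 2078.
Day 13 is valid in April, giving April 13, 2078.

April 13, 2078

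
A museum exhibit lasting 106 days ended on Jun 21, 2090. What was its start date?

March 7, 2090

Subtracting 106 days from June 21, 2090.
Going back 21 days from June 21, 2090 reaches the end of the previous month; 106 − 21 = 85 left.
May 2090 has 31 days: 85 − 31 = 54 left.
April 2090 has 30 days: 54 − 30 = 24 left.
March 2090 has 31 days; 31 − 24 = 7 → March 7, 2090.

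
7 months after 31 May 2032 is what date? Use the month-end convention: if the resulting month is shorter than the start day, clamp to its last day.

December 31, 2032

Advancing 7 months from May 31, 2032.
month 5 + 7 = 12 → December 2032.
Day 31 is valid in December, giving December 31, 2032.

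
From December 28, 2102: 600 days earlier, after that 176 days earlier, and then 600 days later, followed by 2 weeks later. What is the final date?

Counting back 600 days from December 28, 2102:
Going back 28 days from December 28, 2102 reaches the end of the previous month; 600 − 28 = 572 left.
November 2102 has 30 days: 572 − 30 = 542 left.
October 2102 has 31 days: 542 − 31 = 511 left.
September 2102 has 30 days: 511 − 30 = 481 left.
August 2102 has 31 days: 481 − 31 = 450 left.
July 2102 has 31 days: 450 − 31 = 419 left.
June 2102 has 30 days: 419 − 30 = 389 left.
May 2102 has 31 days: 389 − 31 = 358 left.
April 2102 has 30 days: 358 − 30 = 328 left.
March 2102 has 31 days: 328 − 31 = 297 left.
February 2102 has 28 days (2102 is not a leap year): 297 − 28 = 269 left.
January 2102 has 31 days: 269 − 31 = 238 left.
December 2101 has 31 days: 238 − 31 = 207 left.
November 2101 has 30 days: 207 − 30 = 177 left.
October 2101 has 31 days: 177 − 31 = 146 left.
September 2101 has 30 days: 146 − 30 = 116 left.
August 2101 has 31 days: 116 − 31 = 85 left.
July 2101 has 31 days: 85 − 31 = 54 left.
June 2101 has 30 days: 54 − 30 = 24 left.
May 2101 has 31 days; 31 − 24 = 7 → May 7, 2101.
Counting back 176 days from May 7, 2101:
Going back 7 days from May 7, 2101 reaches the end of the previous month; 176 − 7 = 169 left.
April 2101 has 30 days: 169 − 30 = 139 left.
March 2101 has 31 days: 139 − 31 = 108 left.
February 2101 has 28 days (2101 is not a leap year): 108 − 28 = 80 left.
January 2101 has 31 days: 80 − 31 = 49 left.
December 2100 has 31 days: 49 − 31 = 18 left.
November 2100 has 30 days; 30 − 18 = 12 → November 12, 2100.
Advancing 600 days from November 12, 2100:
November has 30 days, so 30 − 12 = 18 days remain after November 12, 2100; 600 − 18 = 582 left.
December 2100 has 31 days: 582 − 31 = 551 left.
January 2101 has 31 days: 551 − 31 = 520 left.
February 2101 has 28 days (2101 is not a leap year): 520 − 28 = 492 left.
March 2101 has 31 days: 492 − 31 = 461 left.
April 2101 has 30 days: 461 − 30 = 431 left.
May 2101 has 31 days: 431 − 31 = 400 left.
June 2101 has 30 days: 400 − 30 = 370 left.
July 2101 has 31 days: 370 − 31 = 339 left.
August 2101 has 31 days: 339 − 31 = 308 left.
September 2101 has 30 days: 308 − 30 = 278 left.
October 2101 has 31 days: 278 − 31 = 247 left.
November 2101 has 30 days: 247 − 30 = 217 left.
December 2101 has 31 days: 217 − 31 = 186 left.
January 2102 has 31 days: 186 − 31 = 155 left.
February 2102 has 28 days (2102 is not a leap year): 155 − 28 = 127 left.
March 2102 has 31 days: 127 − 31 = 96 left.
April 2102 has 30 days: 96 − 30 = 66 left.
May 2102 has 31 days: 66 − 31 = 35 left.
June 2102 has 30 days: 35 − 30 = 5 left.
5 days into July 2102 → July 5, 2102.
Counting forward 2 weeks (= 14 days) from July 5, 2102:
July has 31 days; 5 + 14 = 19, still in July.

July 19, 2102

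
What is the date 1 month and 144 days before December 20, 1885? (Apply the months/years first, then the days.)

Counting back 1 month and 144 days from December 20, 1885: first the month/year part, then the days.
month 12 − 1 = 11 → November 1885.
Day 20 is valid in November, giving November 20, 1885.
Now subtract 144 days from November 20, 1885.
Going back 20 days from November 20, 1885 reaches the end of the previous month; 144 − 20 = 124 left.
October 1885 has 31 days: 124 − 31 = 93 left.
September 1885 has 30 days: 93 − 30 = 63 left.
August 1885 has 31 days: 63 − 31 = 32 left.
July 1885 has 31 days: 32 − 31 = 1 left.
June 1885 has 30 days; 30 − 1 = 29 → June 29, 1885.

June 29, 1885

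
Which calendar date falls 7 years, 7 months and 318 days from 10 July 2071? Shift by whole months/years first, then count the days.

December 25, 2079

Counting forward 7 years, 7 months and 318 days from July 10, 2071: first the month/year part, then the days.
+7 years → 2078; month 7 + 7 = 14, which is month 2 of year 2079 → February 2079.
Day 10 is valid in February, giving February 10, 2079.
Now add 318 days from February 10, 2079.
February has 28 days, so 28 − 10 = 18 days remain after February 10, 2079; 318 − 18 = 300 left.
March 2079 has 31 days: 300 − 31 = 269 left.
April 2079 has 30 days: 269 − 30 = 239 left.
May 2079 has 31 days: 239 − 31 = 208 left.
June 2079 has 30 days: 208 − 30 = 178 left.
July 2079 has 31 days: 178 − 31 = 147 left.
August 2079 has 31 days: 147 − 31 = 116 left.
September 2079 has 30 days: 116 − 30 = 86 left.
October 2079 has 31 days: 86 − 31 = 55 left.
November 2079 has 30 days: 55 − 30 = 25 left.
25 days into December 2079 → December 25, 2079.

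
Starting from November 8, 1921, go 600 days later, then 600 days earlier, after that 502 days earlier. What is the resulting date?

June 24, 1920

Counting forward 600 days from November 8, 1921:
November has 30 days, so 30 − 8 = 22 days remain after November 8, 1921; 600 − 22 = 578 left.
December 1921 has 31 days: 578 − 31 = 547 left.
January 1922 has 31 days: 547 − 31 = 516 left.
February 1922 has 28 days (1922 is not a leap year): 516 − 28 = 488 left.
March 1922 has 31 days: 488 − 31 = 457 left.
April 1922 has 30 days: 457 − 30 = 427 left.
May 1922 has 31 days: 427 − 31 = 396 left.
June 1922 has 30 days: 396 − 30 = 366 left.
July 1922 has 31 days: 366 − 31 = 335 left.
August 1922 has 31 days: 335 − 31 = 304 left.
September 1922 has 30 days: 304 − 30 = 274 left.
October 1922 has 31 days: 274 − 31 = 243 left.
November 1922 has 30 days: 243 − 30 = 213 left.
December 1922 has 31 days: 213 − 31 = 182 left.
January 1923 has 31 days: 182 − 31 = 151 left.
February 1923 has 28 days (1923 is not a leap year): 151 − 28 = 123 left.
March 1923 has 31 days: 123 − 31 = 92 left.
April 1923 has 30 days: 92 − 30 = 62 left.
May 1923 has 31 days: 62 − 31 = 31 left.
June 1923 has 30 days: 31 − 30 = 1 left.
1 day into July 1923 → July 1, 1923.
Going back 600 days from July 1, 1923:
Going back 1 day from July 1, 1923 reaches the end of the previous month; 600 − 1 = 599 left.
June 1923 has 30 days: 599 − 30 = 569 left.
May 1923 has 31 days: 569 − 31 = 538 left.
April 1923 has 30 days: 538 − 30 = 508 left.
March 1923 has 31 days: 508 − 31 = 477 left.
February 1923 has 28 days (1923 is not a leap year): 477 − 28 = 449 left.
January 1923 has 31 days: 449 − 31 = 418 left.
December 1922 has 31 days: 418 − 31 = 387 left.
November 1922 has 30 days: 387 − 30 = 357 left.
October 1922 has 31 days: 357 − 31 = 326 left.
September 1922 has 30 days: 326 − 30 = 296 left.
August 1922 has 31 days: 296 − 31 = 265 left.
July 1922 has 31 days: 265 − 31 = 234 left.
June 1922 has 30 days: 234 − 30 = 204 left.
May 1922 has 31 days: 204 − 31 = 173 left.
April 1922 has 30 days: 173 − 30 = 143 left.
March 1922 has 31 days: 143 − 31 = 112 left.
February 1922 has 28 days (1922 is not a leap year): 112 − 28 = 84 left.
January 1922 has 31 days: 84 − 31 = 53 left.
December 1921 has 31 days: 53 − 31 = 22 left.
November 1921 has 30 days; 30 − 22 = 8 → November 8, 1921.
Counting back 502 days from November 8, 1921:
Going back 8 days from November 8, 1921 reaches the end of the previous month; 502 − 8 = 494 left.
October 1921 has 31 days: 494 − 31 = 463 left.
September 1921 has 30 days: 463 − 30 = 433 left.
August 1921 has 31 days: 433 − 31 = 402 left.
July 1921 has 31 days: 402 − 31 = 371 left.
June 1921 has 30 days: 371 − 30 = 341 left.
May 1921 has 31 days: 341 − 31 = 310 left.
April 1921 has 30 days: 310 − 30 = 280 left.
March 1921 has 31 days: 280 − 31 = 249 left.
February 1921 has 28 days (1921 is not a leap year): 249 − 28 = 221 left.
January 1921 has 31 days: 221 − 31 = 190 left.
December 1920 has 31 days: 190 − 31 = 159 left.
November 1920 has 30 days: 159 − 30 = 129 left.
October 1920 has 31 days: 129 − 31 = 98 left.
September 1920 has 30 days: 98 − 30 = 68 left.
August 1920 has 31 days: 68 − 31 = 37 left.
July 1920 has 31 days: 37 − 31 = 6 left.
June 1920 has 30 days; 30 − 6 = 24 → June 24, 1920.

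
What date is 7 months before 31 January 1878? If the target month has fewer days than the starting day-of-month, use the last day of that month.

June 30, 1877

Counting back 7 months from January 31, 1878.
month 1 − 7 = -6, which is month 6 of year 1877 → June 1877.
June 1877 has only 30 days and the start was day 31, so the date clamps to June 30, 1877.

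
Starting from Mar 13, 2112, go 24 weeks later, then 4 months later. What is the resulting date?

Adding 24 weeks (= 168 days) from March 13, 2112:
March has 31 days, so 31 − 13 = 18 days remain after March 13, 2112; 168 − 18 = 150 left.
April 2112 has 30 days: 150 − 30 = 120 left.
May 2112 has 31 days: 120 − 31 = 89 left.
June 2112 has 30 days: 89 − 30 = 59 left.
July 2112 has 31 days: 59 − 31 = 28 left.
28 days into August 2112 → August 28, 2112.
Counting forward 4 months from August 28, 2112:
month 8 + 4 = 12 → December 2112.
Day 28 is valid in December, giving December 28, 2112.

December 28, 2112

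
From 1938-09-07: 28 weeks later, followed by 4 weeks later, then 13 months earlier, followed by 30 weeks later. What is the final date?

Adding 28 weeks (= 196 days) from September 7, 1938:
September has 30 days, so 30 − 7 = 23 days remain after September 7, 1938; 196 − 23 = 173 left.
October 1938 has 31 days: 173 − 31 = 142 left.
November 1938 has 30 days: 142 − 30 = 112 left.
December 1938 has 31 days: 112 − 31 = 81 left.
January 1939 has 31 days: 81 − 31 = 50 left.
February 1939 has 28 days (1939 is not a leap year): 50 − 28 = 22 left.
22 days into March 1939 → March 22, 1939.
Adding 4 weeks (= 28 days) from March 22, 1939:
March has 31 days, so 31 − 22 = 9 days remain after March 22, 1939; 28 − 9 = 19 left.
19 days into April 1939 → April 19, 1939.
Subtracting 13 months from April 19, 1939:
month 4 − 13 = -9, which is month 3 of year 1938 → March 1938.
Day 19 is valid in March, giving March 19, 1938.
Advancing 30 weeks (= 210 days) from March 19, 1938:
March has 31 days, so 31 − 19 = 12 days remain after March 19, 1938; 210 − 12 = 198 left.
April 1938 has 30 days: 198 − 30 = 168 left.
May 1938 has 31 days: 168 − 31 = 137 left.
June 1938 has 30 days: 137 − 30 = 107 left.
July 1938 has 31 days: 107 − 31 = 76 left.
August 1938 has 31 days: 76 − 31 = 45 left.
September 1938 has 30 days: 45 − 30 = 15 left.
15 days into October 1938 → October 15, 1938.

October 15, 1938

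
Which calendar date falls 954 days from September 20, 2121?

Counting forward 954 days from September 20, 2121.
September has 30 days, so 30 − 20 = 10 days remain after September 20, 2121; 954 − 10 = 944 left.
October 2121 has 31 days: 944 − 31 = 913 left.
November 2121 has 30 days: 913 − 30 = 883 left.
December 2121 has 31 days: 883 − 31 = 852 left.
January 2122 has 31 days: 852 − 31 = 821 left.
February 2122 has 28 days (2122 is not a leap year): 821 − 28 = 793 left.
March 2122 has 31 days: 793 − 31 = 762 left.
April 2122 has 30 days: 762 − 30 = 732 left.
May 2122 has 31 days: 732 − 31 = 701 left.
June 2122 has 30 days: 701 − 30 = 671 left.
July 2122 has 31 days: 671 − 31 = 640 left.
August 2122 has 31 days: 640 − 31 = 609 left.
September 2122 has 30 days: 609 − 30 = 579 left.
October 2122 has 31 days: 579 − 31 = 548 left.
November 2122 has 30 days: 548 − 30 = 518 left.
December 2122 has 31 days: 518 − 31 = 487 left.
January 2123 has 31 days: 487 − 31 = 456 left.
February 2123 has 28 days (2123 is not a leap year): 456 − 28 = 428 left.
March 2123 has 31 days: 428 − 31 = 397 left.
April 2123 has 30 days: 397 − 30 = 367 left.
May 2123 has 31 days: 367 − 31 = 336 left.
June 2123 has 30 days: 336 − 30 = 306 left.
July 2123 has 31 days: 306 − 31 = 275 left.
August 2123 has 31 days: 275 − 31 = 244 left.
September 2123 has 30 days: 244 − 30 = 214 left.
October 2123 has 31 days: 214 − 31 = 183 left.
November 2123 has 30 days: 183 − 30 = 153 left.
December 2123 has 31 days: 153 − 31 = 122 left.
January 2124 has 31 days: 122 − 31 = 91 left.
February 2124 has 29 days (2124 is a leap year): 91 − 29 = 62 left.
March 2124 has 31 days: 62 − 31 = 31 left.
April 2124 has 30 days: 31 − 30 = 1 left.
1 day into May 2124 → May 1, 2124.

May 1, 2124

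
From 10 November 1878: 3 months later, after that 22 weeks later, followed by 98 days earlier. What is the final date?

Counting forward 3 months from November 10, 1878:
month 11 + 3 = 14, which is month 2 of year 1879 → February 1879.
Day 10 is valid in February, giving February 10, 1879.
Advancing 22 weeks (= 154 days) from February 10, 1879:
February has 28 days, so 28 − 10 = 18 days remain after February 10, 1879; 154 − 18 = 136 left.
March 1879 has 31 days: 136 − 31 = 105 left.
April 1879 has 30 days: 105 − 30 = 75 left.
May 1879 has 31 days: 75 − 31 = 44 left.
June 1879 has 30 days: 44 − 30 = 14 left.
14 days into July 1879 → July 14, 1879.
Going back 98 days from July 14, 1879:
Going back 14 days from July 14, 1879 reaches the end of the previous month; 98 − 14 = 84 left.
June 1879 has 30 days: 84 − 30 = 54 left.
May 1879 has 31 days: 54 − 31 = 23 left.
April 1879 has 30 days; 30 − 23 = 7 → April 7, 1879.

April 7, 1879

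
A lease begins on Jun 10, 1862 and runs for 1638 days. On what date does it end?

December 4, 1866

Counting forward 1638 days from June 10, 1862.
June has 30 days, so 30 − 10 = 20 days remain after June 10, 1862; 1638 − 20 = 1618 left.
July 1862 has 31 days: 1618 − 31 = 1587 left.
August 1862 has 31 days: 1587 − 31 = 1556 left.
September 1862 has 30 days: 1556 − 30 = 1526 left.
October 1862 has 31 days: 1526 − 31 = 1495 left.
November 1862 has 30 days: 1495 − 30 = 1465 left.
December 1862 has 31 days: 1465 − 31 = 1434 left.
January 1863 has 31 days: 1434 − 31 = 1403 left.
February 1863 has 28 days (1863 is not a leap year): 1403 − 28 = 1375 left.
March 1863 has 31 days: 1375 − 31 = 1344 left.
April 1863 has 30 days: 1344 − 30 = 1314 left.
May 1863 has 31 days: 1314 − 31 = 1283 left.
June 1863 has 30 days: 1283 − 30 = 1253 left.
July 1863 has 31 days: 1253 − 31 = 1222 left.
August 1863 has 31 days: 1222 − 31 = 1191 left.
September 1863 has 30 days: 1191 − 30 = 1161 left.
October 1863 has 31 days: 1161 − 31 = 1130 left.
November 1863 has 30 days: 1130 − 30 = 1100 left.
December 1863 has 31 days: 1100 − 31 = 1069 left.
January 1864 has 31 days: 1069 − 31 = 1038 left.
February 1864 has 29 days (1864 is a leap year): 1038 − 29 = 1009 left.
March 1864 has 31 days: 1009 − 31 = 978 left.
April 1864 has 30 days: 978 − 30 = 948 left.
May 1864 has 31 days: 948 − 31 = 917 left.
June 1864 has 30 days: 917 − 30 = 887 left.
July 1864 has 31 days: 887 − 31 = 856 left.
August 1864 has 31 days: 856 − 31 = 825 left.
September 1864 has 30 days: 825 − 30 = 795 left.
October 1864 has 31 days: 795 − 31 = 764 left.
November 1864 has 30 days: 764 − 30 = 734 left.
December 1864 has 31 days: 734 − 31 = 703 left.
January 1865 has 31 days: 703 − 31 = 672 left.
February 1865 has 28 days (1865 is not a leap year): 672 − 28 = 644 left.
March 1865 has 31 days: 644 − 31 = 613 left.
April 1865 has 30 days: 613 − 30 = 583 left.
May 1865 has 31 days: 583 − 31 = 552 left.
June 1865 has 30 days: 552 − 30 = 522 left.
July 1865 has 31 days: 522 − 31 = 491 left.
August 1865 has 31 days: 491 − 31 = 460 left.
September 1865 has 30 days: 460 − 30 = 430 left.
October 1865 has 31 days: 430 − 31 = 399 left.
November 1865 has 30 days: 399 − 30 = 369 left.
December 1865 has 31 days: 369 − 31 = 338 left.
January 1866 has 31 days: 338 − 31 = 307 left.
February 1866 has 28 days (1866 is not a leap year): 307 − 28 = 279 left.
March 1866 has 31 days: 279 − 31 = 248 left.
April 1866 has 30 days: 248 − 30 = 218 left.
May 1866 has 31 days: 218 − 31 = 187 left.
June 1866 has 30 days: 187 − 30 = 157 left.
July 1866 has 31 days: 157 − 31 = 126 left.
August 1866 has 31 days: 126 − 31 = 95 left.
September 1866 has 30 days: 95 − 30 = 65 left.
October 1866 has 31 days: 65 − 31 = 34 left.
November 1866 has 30 days: 34 − 30 = 4 left.
4 days into December 1866 → December 4, 1866.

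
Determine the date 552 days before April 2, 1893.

September 28, 1891

Subtracting 552 days from April 2, 1893.
Going back 2 days from April 2, 1893 reaches the end of the previous month; 552 − 2 = 550 left.
March 1893 has 31 days: 550 − 31 = 519 left.
February 1893 has 28 days (1893 is not a leap year): 519 − 28 = 491 left.
January 1893 has 31 days: 491 − 31 = 460 left.
December 1892 has 31 days: 460 − 31 = 429 left.
November 1892 has 30 days: 429 − 30 = 399 left.
October 1892 has 31 days: 399 − 31 = 368 left.
September 1892 has 30 days: 368 − 30 = 338 left.
August 1892 has 31 days: 338 − 31 = 307 left.
July 1892 has 31 days: 307 − 31 = 276 left.
June 1892 has 30 days: 276 − 30 = 246 left.
May 1892 has 31 days: 246 − 31 = 215 left.
April 1892 has 30 days: 215 − 30 = 185 left.
March 1892 has 31 days: 185 − 31 = 154 left.
February 1892 has 29 days (1892 is a leap year): 154 − 29 = 125 left.
January 1892 has 31 days: 125 − 31 = 94 left.
December 1891 has 31 days: 94 − 31 = 63 left.
November 1891 has 30 days: 63 − 30 = 33 left.
October 1891 has 31 days: 33 − 31 = 2 left.
September 1891 has 30 days; 30 − 2 = 28 → September 28, 1891.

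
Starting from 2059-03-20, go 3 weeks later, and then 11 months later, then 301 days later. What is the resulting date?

Adding 3 weeks (= 21 days) from March 20, 2059:
March has 31 days, so 31 − 20 = 11 days remain after March 20, 2059; 21 − 11 = 10 left.
10 days into April 2059 → April 10, 2059.
Adding 11 months from April 10, 2059:
month 4 + 11 = 15, which is month 3 of year 2060 → March 2060.
Day 10 is valid in March, giving March 10, 2060.
Adding 301 days from March 10, 2060:
March has 31 days, so 31 − 10 = 21 days remain after March 10, 2060; 301 − 21 = 280 left.
April 2060 has 30 days: 280 − 30 = 250 left.
May 2060 has 31 days: 250 − 31 = 219 left.
June 2060 has 30 days: 219 − 30 = 189 left.
July 2060 has 31 days: 189 − 31 = 158 left.
August 2060 has 31 days: 158 − 31 = 127 left.
September 2060 has 30 days: 127 − 30 = 97 left.
October 2060 has 31 days: 97 − 31 = 66 left.
November 2060 has 30 days: 66 − 30 = 36 left.
December 2060 has 31 days: 36 − 31 = 5 left.
5 days into January 2061 → January 5, 2061.

January 5, 2061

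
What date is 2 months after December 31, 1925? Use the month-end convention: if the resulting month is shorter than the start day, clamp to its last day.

Adding 2 months from December 31, 1925.
month 12 + 2 = 14, which is month 2 of year 1926 → February 1926.
February 1926 has only 28 days (1926 is not a leap year — relevant if February), and the start was day 31, so the date clamps to February 28, 1926.

February 28, 1926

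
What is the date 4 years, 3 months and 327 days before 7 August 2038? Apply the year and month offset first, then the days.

Counting back 4 years, 3 months and 327 days from August 7, 2038: first the month/year part, then the days.
-4 years → 2034; month 8 − 3 = 5 → May 2034.
Day 7 is valid in May, giving May 7, 2034.
Now subtract 327 days from May 7, 2034.
Going back 7 days from May 7, 2034 reaches the end of the previous month; 327 − 7 = 320 left.
April 2034 has 30 days: 320 − 30 = 290 left.
March 2034 has 31 days: 290 − 31 = 259 left.
February 2034 has 28 days (2034 is not a leap year): 259 − 28 = 231 left.
January 2034 has 31 days: 231 − 31 = 200 left.
December 2033 has 31 days: 200 − 31 = 169 left.
November 2033 has 30 days: 169 − 30 = 139 left.
October 2033 has 31 days: 139 − 31 = 108 left.
September 2033 has 30 days: 108 − 30 = 78 left.
August 2033 has 31 days: 78 − 31 = 47 left.
July 2033 has 31 days: 47 − 31 = 16 left.
June 2033 has 30 days; 30 − 16 = 14 → June 14, 2033.

June 14, 2033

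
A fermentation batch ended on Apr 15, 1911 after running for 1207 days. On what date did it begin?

Subtracting 1207 days from April 15, 1911.
Going back 15 days from April 15, 1911 reaches the end of the previous month; 1207 − 15 = 1192 left.
March 1911 has 31 days: 1192 − 31 = 1161 left.
February 1911 has 28 days (1911 is not a leap year): 1161 − 28 = 1133 left.
January 1911 has 31 days: 1133 − 31 = 1102 left.
December 1910 has 31 days: 1102 − 31 = 1071 left.
November 1910 has 30 days: 1071 − 30 = 1041 left.
October 1910 has 31 days: 1041 − 31 = 1010 left.
September 1910 has 30 days: 1010 − 30 = 980 left.
August 1910 has 31 days: 980 − 31 = 949 left.
July 1910 has 31 days: 949 − 31 = 918 left.
June 1910 has 30 days: 918 − 30 = 888 left.
May 1910 has 31 days: 888 − 31 = 857 left.
April 1910 has 30 days: 857 − 30 = 827 left.
March 1910 has 31 days: 827 − 31 = 796 left.
February 1910 has 28 days (1910 is not a leap year): 796 − 28 = 768 left.
January 1910 has 31 days: 768 − 31 = 737 left.
December 1909 has 31 days: 737 − 31 = 706 left.
November 1909 has 30 days: 706 − 30 = 676 left.
October 1909 has 31 days: 676 − 31 = 645 left.
September 1909 has 30 days: 645 − 30 = 615 left.
August 1909 has 31 days: 615 − 31 = 584 left.
July 1909 has 31 days: 584 − 31 = 553 left.
June 1909 has 30 days: 553 − 30 = 523 left.
May 1909 has 31 days: 523 − 31 = 492 left.
April 1909 has 30 days: 492 − 30 = 462 left.
March 1909 has 31 days: 462 − 31 = 431 left.
February 1909 has 28 days (1909 is not a leap year): 431 − 28 = 403 left.
January 1909 has 31 days: 403 − 31 = 372 left.
December 1908 has 31 days: 372 − 31 = 341 left.
November 1908 has 30 days: 341 − 30 = 311 left.
October 1908 has 31 days: 311 − 31 = 280 left.
September 1908 has 30 days: 280 − 30 = 250 left.
August 1908 has 31 days: 250 − 31 = 219 left.
July 1908 has 31 days: 219 − 31 = 188 left.
June 1908 has 30 days: 188 − 30 = 158 left.
May 1908 has 31 days: 158 − 31 = 127 left.
April 1908 has 30 days: 127 − 30 = 97 left.
March 1908 has 31 days: 97 − 31 = 66 left.
February 1908 has 29 days (1908 is a leap year): 66 − 29 = 37 left.
January 1908 has 31 days: 37 − 31 = 6 left.
December 1907 has 31 days; 31 − 6 = 25 → December 25, 1907.

December 25, 1907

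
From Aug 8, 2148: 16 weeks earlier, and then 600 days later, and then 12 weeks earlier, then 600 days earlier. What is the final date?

Going back 16 weeks (= 112 days) from August 8, 2148:
Going back 8 days from August 8, 2148 reaches the end of the previous month; 112 − 8 = 104 left.
July 2148 has 31 days: 104 − 31 = 73 left.
June 2148 has 30 days: 73 − 30 = 43 left.
May 2148 has 31 days: 43 − 31 = 12 left.
April 2148 has 30 days; 30 − 12 = 18 → April 18, 2148.
Counting forward 600 days from April 18, 2148:
April has 30 days, so 30 − 18 = 12 days remain after April 18, 2148; 600 − 12 = 588 left.
May 2148 has 31 days: 588 − 31 = 557 left.
June 2148 has 30 days: 557 − 30 = 527 left.
July 2148 has 31 days: 527 − 31 = 496 left.
August 2148 has 31 days: 496 − 31 = 465 left.
September 2148 has 30 days: 465 − 30 = 435 left.
October 2148 has 31 days: 435 − 31 = 404 left.
November 2148 has 30 days: 404 − 30 = 374 left.
December 2148 has 31 days: 374 − 31 = 343 left.
January 2149 has 31 days: 343 − 31 = 312 left.
February 2149 has 28 days (2149 is not a leap year): 312 − 28 = 284 left.
March 2149 has 31 days: 284 − 31 = 253 left.
April 2149 has 30 days: 253 − 30 = 223 left.
May 2149 has 31 days: 223 − 31 = 192 left.
June 2149 has 30 days: 192 − 30 = 162 left.
July 2149 has 31 days: 162 − 31 = 131 left.
August 2149 has 31 days: 131 − 31 = 100 left.
September 2149 has 30 days: 100 − 30 = 70 left.
October 2149 has 31 days: 70 − 31 = 39 left.
November 2149 has 30 days: 39 − 30 = 9 left.
9 days into December 2149 → December 9, 2149.
Subtracting 12 weeks (= 84 days) from December 9, 2149:
Going back 9 days from December 9, 2149 reaches the end of the previous month; 84 − 9 = 75 left.
November 2149 has 30 days: 75 − 30 = 45 left.
October 2149 has 31 days: 45 − 31 = 14 left.
September 2149 has 30 days; 30 − 14 = 16 → September 16, 2149.
Counting back 600 days from September 16, 2149:
Going back 16 days from September 16, 2149 reaches the end of the previous month; 600 − 16 = 584 left.
August 2149 has 31 days: 584 − 31 = 553 left.
July 2149 has 31 days: 553 − 31 = 522 left.
June 2149 has 30 days: 522 − 30 = 492 left.
May 2149 has 31 days: 492 − 31 = 461 left.
April 2149 has 30 days: 461 − 30 = 431 left.
March 2149 has 31 days: 431 − 31 = 400 left.
February 2149 has 28 days (2149 is not a leap year): 400 − 28 = 372 left.
January 2149 has 31 days: 372 − 31 = 341 left.
December 2148 has 31 days: 341 − 31 = 310 left.
November 2148 has 30 days: 310 − 30 = 280 left.
October 2148 has 31 days: 280 − 31 = 249 left.
September 2148 has 30 days: 249 − 30 = 219 left.
August 2148 has 31 days: 219 − 31 = 188 left.
July 2148 has 31 days: 188 − 31 = 157 left.
June 2148 has 30 days: 157 − 30 = 127 left.
May 2148 has 31 days: 127 − 31 = 96 left.
April 2148 has 30 days: 96 − 30 = 66 left.
March 2148 has 31 days: 66 − 31 = 35 left.
February 2148 has 29 days (2148 is a leap year): 35 − 29 = 6 left.
January 2148 has 31 days; 31 − 6 = 25 → January 25, 2148.

January 25, 2148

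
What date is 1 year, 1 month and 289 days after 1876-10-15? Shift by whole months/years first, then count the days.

August 31, 1878

Advancing 1 year, 1 month and 289 days from October 15, 1876: first the month/year part, then the days.
+1 year → 1877; month 10 + 1 = 11 → November 1877.
Day 15 is valid in November, giving November 15, 1877.
Now add 289 days from November 15, 1877.
November has 30 days, so 30 − 15 = 15 days remain after November 15, 1877; 289 − 15 = 274 left.
December 1877 has 31 days: 274 − 31 = 243 left.
January 1878 has 31 days: 243 − 31 = 212 left.
February 1878 has 28 days (1878 is not a leap year): 212 − 28 = 184 left.
March 1878 has 31 days: 184 − 31 = 153 left.
April 1878 has 30 days: 153 − 30 = 123 left.
May 1878 has 31 days: 123 − 31 = 92 left.
June 1878 has 30 days: 92 − 30 = 62 left.
July 1878 has 31 days: 62 − 31 = 31 left.
31 days into August 1878 → August 31, 1878.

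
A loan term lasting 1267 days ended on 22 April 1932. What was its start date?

November 2, 1928

Counting back 1267 days from April 22, 1932.
Going back 22 days from April 22, 1932 reaches the end of the previous month; 1267 − 22 = 1245 left.
March 1932 has 31 days: 1245 − 31 = 1214 left.
February 1932 has 29 days (1932 is a leap year): 1214 − 29 = 1185 left.
January 1932 has 31 days: 1185 − 31 = 1154 left.
December 1931 has 31 days: 1154 − 31 = 1123 left.
November 1931 has 30 days: 1123 − 30 = 1093 left.
October 1931 has 31 days: 1093 − 31 = 1062 left.
September 1931 has 30 days: 1062 − 30 = 1032 left.
August 1931 has 31 days: 1032 − 31 = 1001 left.
July 1931 has 31 days: 1001 − 31 = 970 left.
June 1931 has 30 days: 970 − 30 = 940 left.
May 1931 has 31 days: 940 − 31 = 909 left.
April 1931 has 30 days: 909 − 30 = 879 left.
March 1931 has 31 days: 879 − 31 = 848 left.
February 1931 has 28 days (1931 is not a leap year): 848 − 28 = 820 left.
January 1931 has 31 days: 820 − 31 = 789 left.
December 1930 has 31 days: 789 − 31 = 758 left.
November 1930 has 30 days: 758 − 30 = 728 left.
October 1930 has 31 days: 728 − 31 = 697 left.
September 1930 has 30 days: 697 − 30 = 667 left.
August 1930 has 31 days: 667 − 31 = 636 left.
July 1930 has 31 days: 636 − 31 = 605 left.
June 1930 has 30 days: 605 − 30 = 575 left.
May 1930 has 31 days: 575 − 31 = 544 left.
April 1930 has 30 days: 544 − 30 = 514 left.
March 1930 has 31 days: 514 − 31 = 483 left.
February 1930 has 28 days (1930 is not a leap year): 483 − 28 = 455 left.
January 1930 has 31 days: 455 − 31 = 424 left.
December 1929 has 31 days: 424 − 31 = 393 left.
November 1929 has 30 days: 393 − 30 = 363 left.
October 1929 has 31 days: 363 − 31 = 332 left.
September 1929 has 30 days: 332 − 30 = 302 left.
August 1929 has 31 days: 302 − 31 = 271 left.
July 1929 has 31 days: 271 − 31 = 240 left.
June 1929 has 30 days: 240 − 30 = 210 left.
May 1929 has 31 days: 210 − 31 = 179 left.
April 1929 has 30 days: 179 − 30 = 149 left.
March 1929 has 31 days: 149 − 31 = 118 left.
February 1929 has 28 days (1929 is not a leap year): 118 − 28 = 90 left.
January 1929 has 31 days: 90 − 31 = 59 left.
December 1928 has 31 days: 59 − 31 = 28 left.
November 1928 has 30 days; 30 − 28 = 2 → November 2, 1928.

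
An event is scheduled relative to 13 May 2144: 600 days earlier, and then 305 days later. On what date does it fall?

July 23, 2143

Counting back 600 days from May 13, 2144:
Going back 13 days from May 13, 2144 reaches the end of the previous month; 600 − 13 = 587 left.
April 2144 has 30 days: 587 − 30 = 557 left.
March 2144 has 31 days: 557 − 31 = 526 left.
February 2144 has 29 days (2144 is a leap year): 526 − 29 = 497 left.
January 2144 has 31 days: 497 − 31 = 466 left.
December 2143 has 31 days: 466 − 31 = 435 left.
November 2143 has 30 days: 435 − 30 = 405 left.
October 2143 has 31 days: 405 − 31 = 374 left.
September 2143 has 30 days: 374 − 30 = 344 left.
August 2143 has 31 days: 344 − 31 = 313 left.
July 2143 has 31 days: 313 − 31 = 282 left.
June 2143 has 30 days: 282 − 30 = 252 left.
May 2143 has 31 days: 252 − 31 = 221 left.
April 2143 has 30 days: 221 − 30 = 191 left.
March 2143 has 31 days: 191 − 31 = 160 left.
February 2143 has 28 days (2143 is not a leap year): 160 − 28 = 132 left.
January 2143 has 31 days: 132 − 31 = 101 left.
December 2142 has 31 days: 101 − 31 = 70 left.
November 2142 has 30 days: 70 − 30 = 40 left.
October 2142 has 31 days: 40 − 31 = 9 left.
September 2142 has 30 days; 30 − 9 = 21 → September 21, 2142.
Adding 305 days from September 21, 2142:
September has 30 days, so 30 − 21 = 9 days remain after September 21, 2142; 305 − 9 = 296 left.
October 2142 has 31 days: 296 − 31 = 265 left.
November 2142 has 30 days: 265 − 30 = 235 left.
December 2142 has 31 days: 235 − 31 = 204 left.
January 2143 has 31 days: 204 − 31 = 173 left.
February 2143 has 28 days (2143 is not a leap year): 173 − 28 = 145 left.
March 2143 has 31 days: 145 − 31 = 114 left.
April 2143 has 30 days: 114 − 30 = 84 left.
May 2143 has 31 days: 84 − 31 = 53 left.
June 2143 has 30 days: 53 − 30 = 23 left.
23 days into July 2143 → July 23, 2143.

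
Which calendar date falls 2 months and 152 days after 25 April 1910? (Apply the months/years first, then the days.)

Advancing 2 months and 152 days from April 25, 1910: first the month/year part, then the days.
month 4 + 2 = 6 → June 1910.
Day 25 is valid in June, giving June 25, 1910.
Now add 152 days from June 25, 1910.
June has 30 days, so 30 − 25 = 5 days remain after June 25, 1910; 152 − 5 = 147 left.
July 1910 has 31 days: 147 − 31 = 116 left.
August 1910 has 31 days: 116 − 31 = 85 left.
September 1910 has 30 days: 85 − 30 = 55 left.
October 1910 has 31 days: 55 − 31 = 24 left.
24 days into November 1910 → November 24, 1910.

November 24, 1910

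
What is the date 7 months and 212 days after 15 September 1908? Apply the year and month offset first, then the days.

November 13, 1909

Advancing 7 months and 212 days from September 15, 1908: first the month/year part, then the days.
month 9 + 7 = 16, which is month 4 of year 1909 → April 1909.
Day 15 is valid in April, giving April 15, 1909.
Now add 212 days from April 15, 1909.
April has 30 days, so 30 − 15 = 15 days remain after April 15, 1909; 212 − 15 = 197 left.
May 1909 has 31 days: 197 − 31 = 166 left.
June 1909 has 30 days: 166 − 30 = 136 left.
July 1909 has 31 days: 136 − 31 = 105 left.
August 1909 has 31 days: 105 − 31 = 74 left.
September 1909 has 30 days: 74 − 30 = 44 left.
October 1909 has 31 days: 44 − 31 = 13 left.
13 days into November 1909 → November 13, 1909.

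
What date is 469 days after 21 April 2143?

Advancing 469 days from April 21, 2143.
April has 30 days, so 30 − 21 = 9 days remain after April 21, 2143; 469 − 9 = 460 left.
May 2143 has 31 days: 460 − 31 = 429 left.
June 2143 has 30 days: 429 − 30 = 399 left.
July 2143 has 31 days: 399 − 31 = 368 left.
August 2143 has 31 days: 368 − 31 = 337 left.
September 2143 has 30 days: 337 − 30 = 307 left.
October 2143 has 31 days: 307 − 31 = 276 left.
November 2143 has 30 days: 276 − 30 = 246 left.
December 2143 has 31 days: 246 − 31 = 215 left.
January 2144 has 31 days: 215 − 31 = 184 left.
February 2144 has 29 days (2144 is a leap year): 184 − 29 = 155 left.
March 2144 has 31 days: 155 − 31 = 124 left.
April 2144 has 30 days: 124 − 30 = 94 left.
May 2144 has 31 days: 94 − 31 = 63 left.
June 2144 has 30 days: 63 − 30 = 33 left.
July 2144 has 31 days: 33 − 31 = 2 left.
2 days into August 2144 → August 2, 2144.

August 2, 2144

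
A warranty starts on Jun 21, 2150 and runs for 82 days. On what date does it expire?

Counting forward 82 days from June 21, 2150.
June has 30 days, so 30 − 21 = 9 days remain after June 21, 2150; 82 − 9 = 73 left.
July 2150 has 31 days: 73 − 31 = 42 left.
August 2150 has 31 days: 42 − 31 = 11 left.
11 days into September 2150 → September 11, 2150.

September 11, 2150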